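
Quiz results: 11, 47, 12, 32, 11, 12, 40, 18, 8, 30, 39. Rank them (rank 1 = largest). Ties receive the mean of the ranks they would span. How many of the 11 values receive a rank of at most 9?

Sorted (descending): 47, 40, 39, 32, 30, 18, 12, 12, 11, 11, 8
The 2 values of 12 occupy positions 7–8 → average rank (7+8)/2 = 7.5.
The 2 values of 11 occupy positions 9–10 → average rank (9+10)/2 = 9.5.
Ranks ≤ 9: {1, 2, 3, 4, 5, 6, 7.5, 7.5} → 8 values.

8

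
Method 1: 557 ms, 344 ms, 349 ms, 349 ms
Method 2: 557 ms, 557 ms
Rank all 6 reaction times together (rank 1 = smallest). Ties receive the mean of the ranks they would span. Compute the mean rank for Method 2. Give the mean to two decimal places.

5.00

Sorted (ascending): 344, 349, 349, 557, 557, 557
The 2 values of 349 occupy positions 2–3 → average rank (2+3)/2 = 2.5.
The 3 values of 557 occupy positions 4–6 → average rank 5.
Method 2 values → pooled ranks: 557→5, 557→5
Mean rank = (5 + 5) / 2 = 5.00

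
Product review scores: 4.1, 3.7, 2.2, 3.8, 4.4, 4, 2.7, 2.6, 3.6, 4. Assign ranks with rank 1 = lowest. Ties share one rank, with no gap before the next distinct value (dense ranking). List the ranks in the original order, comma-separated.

Sorted (ascending): 2.2, 2.6, 2.7, 3.6, 3.7, 3.8, 4, 4, 4.1, 4.4
The 2 values of 4 share dense rank 7.
Remaining distinct values take the next consecutive integers.

8, 5, 1, 6, 9, 7, 3, 2, 4, 7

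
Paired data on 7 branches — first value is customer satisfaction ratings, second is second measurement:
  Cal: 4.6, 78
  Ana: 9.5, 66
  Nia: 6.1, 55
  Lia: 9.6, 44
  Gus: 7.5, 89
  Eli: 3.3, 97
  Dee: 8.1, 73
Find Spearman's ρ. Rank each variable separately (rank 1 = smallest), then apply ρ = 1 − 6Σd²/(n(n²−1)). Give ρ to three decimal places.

-0.714

Ranks of variable 1: 2, 6, 3, 7, 4, 1, 5
Ranks of variable 2: 5, 3, 2, 1, 6, 7, 4
d = r₁ − r₂: -3, 3, 1, 6, -2, -6, 1
d²: 9, 9, 1, 36, 4, 36, 1; Σd² = 96
ρ = 1 − 6·96/(7·48) = 1 − 576/336 = -0.714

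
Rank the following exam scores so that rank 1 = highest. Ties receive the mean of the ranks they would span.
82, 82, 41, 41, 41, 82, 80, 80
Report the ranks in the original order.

2, 2, 7, 7, 7, 2, 4.5, 4.5

Sorted (descending): 82, 82, 82, 80, 80, 41, 41, 41
The 3 values of 82 occupy positions 1–3 → average rank 2.
The 2 values of 80 occupy positions 4–5 → average rank (4+5)/2 = 4.5.
The 3 values of 41 occupy positions 6–8 → average rank 7.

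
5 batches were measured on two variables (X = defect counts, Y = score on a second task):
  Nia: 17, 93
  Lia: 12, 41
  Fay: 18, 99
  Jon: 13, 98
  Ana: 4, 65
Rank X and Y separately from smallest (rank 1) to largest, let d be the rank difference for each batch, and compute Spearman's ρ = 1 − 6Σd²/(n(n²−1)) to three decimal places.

Ranks of variable 1: 4, 2, 5, 3, 1
Ranks of variable 2: 3, 1, 5, 4, 2
d = r₁ − r₂: 1, 1, 0, -1, -1
d²: 1, 1, 0, 1, 1; Σd² = 4
ρ = 1 − 6·4/(5·24) = 1 − 24/120 = 0.800

0.800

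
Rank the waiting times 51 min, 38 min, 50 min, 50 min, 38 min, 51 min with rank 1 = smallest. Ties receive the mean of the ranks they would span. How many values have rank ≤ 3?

2

Sorted (ascending): 38, 38, 50, 50, 51, 51
The 2 values of 38 occupy positions 1–2 → average rank (1+2)/2 = 1.5.
The 2 values of 50 occupy positions 3–4 → average rank (3+4)/2 = 3.5.
The 2 values of 51 occupy positions 5–6 → average rank (5+6)/2 = 5.5.
Ranks ≤ 3: {1.5, 1.5} → 2 values.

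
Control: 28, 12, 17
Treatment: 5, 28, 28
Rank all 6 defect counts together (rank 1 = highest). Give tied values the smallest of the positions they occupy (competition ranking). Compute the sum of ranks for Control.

10

Sorted (descending): 28, 28, 28, 17, 12, 5
The 3 values of 28 occupy positions 1–3 → each gets rank 1.
Control values → pooled ranks: 28→1, 12→5, 17→4
Rank sum = 1 + 5 + 4 = 10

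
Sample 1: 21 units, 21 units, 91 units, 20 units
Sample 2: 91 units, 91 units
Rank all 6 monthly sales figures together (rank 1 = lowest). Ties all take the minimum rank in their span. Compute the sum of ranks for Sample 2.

Sorted (ascending): 20, 21, 21, 91, 91, 91
The 2 values of 21 occupy positions 2–3 → each gets rank 2.
The 3 values of 91 occupy positions 4–6 → each gets rank 4.
Sample 2 values → pooled ranks: 91→4, 91→4
Rank sum = 4 + 4 = 8

8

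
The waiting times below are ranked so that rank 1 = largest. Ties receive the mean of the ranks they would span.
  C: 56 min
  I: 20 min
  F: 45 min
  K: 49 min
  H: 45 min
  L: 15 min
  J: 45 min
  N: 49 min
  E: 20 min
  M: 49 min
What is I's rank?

8.5

Sorted (descending): 56, 49, 49, 49, 45, 45, 45, 20, 20, 15
The 3 values of 49 occupy positions 2–4 → average rank 3.
The 3 values of 45 occupy positions 5–7 → average rank 6.
The 2 values of 20 occupy positions 8–9 → average rank (8+9)/2 = 8.5.
I has value 20 min → rank 8.5.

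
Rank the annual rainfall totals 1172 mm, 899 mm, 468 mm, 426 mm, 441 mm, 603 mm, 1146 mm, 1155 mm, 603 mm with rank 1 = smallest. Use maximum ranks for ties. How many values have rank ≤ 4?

3

Sorted (ascending): 426, 441, 468, 603, 603, 899, 1146, 1155, 1172
The 2 values of 603 occupy positions 4–5 → each gets rank 5.
Ranks ≤ 4: {1, 2, 3} → 3 values.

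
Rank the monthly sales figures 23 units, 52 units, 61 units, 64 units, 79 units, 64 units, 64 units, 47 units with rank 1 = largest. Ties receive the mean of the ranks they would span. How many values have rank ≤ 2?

1

Sorted (descending): 79, 64, 64, 64, 61, 52, 47, 23
The 3 values of 64 occupy positions 2–4 → average rank 3.
Ranks ≤ 2: {1} → 1 value.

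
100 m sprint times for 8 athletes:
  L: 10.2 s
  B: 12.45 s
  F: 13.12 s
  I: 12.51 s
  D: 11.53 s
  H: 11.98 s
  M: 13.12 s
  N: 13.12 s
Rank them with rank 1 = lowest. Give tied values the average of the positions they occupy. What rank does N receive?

Sorted (ascending): 10.2, 11.53, 11.98, 12.45, 12.51, 13.12, 13.12, 13.12
The 3 values of 13.12 occupy positions 6–8 → average rank 7.
N has value 13.12 s → rank 7.

7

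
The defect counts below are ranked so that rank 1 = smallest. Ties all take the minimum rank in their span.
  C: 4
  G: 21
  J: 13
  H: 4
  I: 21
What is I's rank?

4

Sorted (ascending): 4, 4, 13, 21, 21
The 2 values of 4 occupy positions 1–2 → each gets rank 1.
The 2 values of 21 occupy positions 4–5 → each gets rank 4.
I has value 21 → rank 4.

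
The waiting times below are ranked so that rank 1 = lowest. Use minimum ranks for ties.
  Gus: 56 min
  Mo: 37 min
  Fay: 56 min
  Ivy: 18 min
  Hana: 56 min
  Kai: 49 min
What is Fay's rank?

Sorted (ascending): 18, 37, 49, 56, 56, 56
The 3 values of 56 occupy positions 4–6 → each gets rank 4.
Fay has value 56 min → rank 4.

4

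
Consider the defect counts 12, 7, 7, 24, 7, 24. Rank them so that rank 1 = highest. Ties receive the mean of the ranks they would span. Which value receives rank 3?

Sorted (descending): 24, 24, 12, 7, 7, 7
The 2 values of 24 occupy positions 1–2 → average rank (1+2)/2 = 1.5.
The 3 values of 7 occupy positions 4–6 → average rank 5.
Rank 3 → value 12.

12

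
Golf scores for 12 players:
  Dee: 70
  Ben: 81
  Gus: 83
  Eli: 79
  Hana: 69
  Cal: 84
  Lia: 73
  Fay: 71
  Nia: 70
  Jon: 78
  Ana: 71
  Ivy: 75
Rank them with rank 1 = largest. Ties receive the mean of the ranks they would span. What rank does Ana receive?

8.5

Sorted (descending): 84, 83, 81, 79, 78, 75, 73, 71, 71, 70, 70, 69
The 2 values of 71 occupy positions 8–9 → average rank (8+9)/2 = 8.5.
The 2 values of 70 occupy positions 10–11 → average rank (10+11)/2 = 10.5.
Ana has value 71 → rank 8.5.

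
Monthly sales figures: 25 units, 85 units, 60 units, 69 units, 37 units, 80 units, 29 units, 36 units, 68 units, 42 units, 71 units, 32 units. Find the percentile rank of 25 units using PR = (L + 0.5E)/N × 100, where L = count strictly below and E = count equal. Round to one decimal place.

N = 12.
Strictly below 25: 0. Equal to 25: 1.
PR = (0 + 0.5·1)/12 × 100 = 4.2

4.2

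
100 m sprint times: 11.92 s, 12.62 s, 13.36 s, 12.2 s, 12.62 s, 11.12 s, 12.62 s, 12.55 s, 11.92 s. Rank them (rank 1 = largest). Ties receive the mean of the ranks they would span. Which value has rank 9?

11.12

Sorted (descending): 13.36, 12.62, 12.62, 12.62, 12.55, 12.2, 11.92, 11.92, 11.12
The 3 values of 12.62 occupy positions 2–4 → average rank 3.
The 2 values of 11.92 occupy positions 7–8 → average rank (7+8)/2 = 7.5.
Rank 9 → value 11.12.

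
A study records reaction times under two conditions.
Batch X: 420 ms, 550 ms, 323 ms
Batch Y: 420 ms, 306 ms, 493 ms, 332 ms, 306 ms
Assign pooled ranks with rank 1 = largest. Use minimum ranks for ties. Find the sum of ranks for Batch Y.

24

Sorted (descending): 550, 493, 420, 420, 332, 323, 306, 306
The 2 values of 420 occupy positions 3–4 → each gets rank 3.
The 2 values of 306 occupy positions 7–8 → each gets rank 7.
Batch Y values → pooled ranks: 420→3, 306→7, 493→2, 332→5, 306→7
Rank sum = 3 + 7 + 2 + 5 + 7 = 24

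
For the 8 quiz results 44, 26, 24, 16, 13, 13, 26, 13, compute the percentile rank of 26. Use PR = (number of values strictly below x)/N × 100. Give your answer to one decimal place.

62.5

N = 8.
Strictly below 26: 5. Equal to 26: 2.
PR = 5/8 × 100 = 62.5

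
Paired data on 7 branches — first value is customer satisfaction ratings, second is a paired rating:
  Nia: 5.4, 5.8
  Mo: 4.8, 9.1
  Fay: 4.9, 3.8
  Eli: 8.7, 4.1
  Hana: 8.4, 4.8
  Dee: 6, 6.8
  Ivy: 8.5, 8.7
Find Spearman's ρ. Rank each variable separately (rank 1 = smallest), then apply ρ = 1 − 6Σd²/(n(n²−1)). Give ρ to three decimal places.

Ranks of variable 1: 3, 1, 2, 7, 5, 4, 6
Ranks of variable 2: 4, 7, 1, 2, 3, 5, 6
d = r₁ − r₂: -1, -6, 1, 5, 2, -1, 0
d²: 1, 36, 1, 25, 4, 1, 0; Σd² = 68
ρ = 1 − 6·68/(7·48) = 1 − 408/336 = -0.214

-0.214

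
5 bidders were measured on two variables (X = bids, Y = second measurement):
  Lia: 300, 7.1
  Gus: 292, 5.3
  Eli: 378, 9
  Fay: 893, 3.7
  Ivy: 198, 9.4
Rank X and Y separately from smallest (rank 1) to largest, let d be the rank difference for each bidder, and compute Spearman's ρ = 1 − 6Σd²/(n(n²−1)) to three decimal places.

Ranks of variable 1: 3, 2, 4, 5, 1
Ranks of variable 2: 3, 2, 4, 1, 5
d = r₁ − r₂: 0, 0, 0, 4, -4
d²: 0, 0, 0, 16, 16; Σd² = 32
ρ = 1 − 6·32/(5·24) = 1 − 192/120 = -0.600

-0.600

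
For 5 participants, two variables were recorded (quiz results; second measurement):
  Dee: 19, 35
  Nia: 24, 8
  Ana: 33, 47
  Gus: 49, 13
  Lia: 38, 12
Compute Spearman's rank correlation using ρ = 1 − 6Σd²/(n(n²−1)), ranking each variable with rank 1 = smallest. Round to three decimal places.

-0.100

Ranks of variable 1: 1, 2, 3, 5, 4
Ranks of variable 2: 4, 1, 5, 3, 2
d = r₁ − r₂: -3, 1, -2, 2, 2
d²: 9, 1, 4, 4, 4; Σd² = 22
ρ = 1 − 6·22/(5·24) = 1 − 132/120 = -0.100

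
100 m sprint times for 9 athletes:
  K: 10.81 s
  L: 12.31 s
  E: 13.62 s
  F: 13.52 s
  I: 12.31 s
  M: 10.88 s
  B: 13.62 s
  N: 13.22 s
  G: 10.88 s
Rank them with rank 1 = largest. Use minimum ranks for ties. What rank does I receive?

Sorted (descending): 13.62, 13.62, 13.52, 13.22, 12.31, 12.31, 10.88, 10.88, 10.81
The 2 values of 13.62 occupy positions 1–2 → each gets rank 1.
The 2 values of 12.31 occupy positions 5–6 → each gets rank 5.
The 2 values of 10.88 occupy positions 7–8 → each gets rank 7.
I has value 12.31 s → rank 5.

5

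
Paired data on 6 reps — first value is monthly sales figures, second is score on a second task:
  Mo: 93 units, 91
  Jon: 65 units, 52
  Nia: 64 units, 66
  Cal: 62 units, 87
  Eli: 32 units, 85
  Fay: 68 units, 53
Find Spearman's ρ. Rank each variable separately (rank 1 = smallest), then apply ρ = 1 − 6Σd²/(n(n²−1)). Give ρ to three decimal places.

Ranks of variable 1: 6, 4, 3, 2, 1, 5
Ranks of variable 2: 6, 1, 3, 5, 4, 2
d = r₁ − r₂: 0, 3, 0, -3, -3, 3
d²: 0, 9, 0, 9, 9, 9; Σd² = 36
ρ = 1 − 6·36/(6·35) = 1 − 216/210 = -0.029

-0.029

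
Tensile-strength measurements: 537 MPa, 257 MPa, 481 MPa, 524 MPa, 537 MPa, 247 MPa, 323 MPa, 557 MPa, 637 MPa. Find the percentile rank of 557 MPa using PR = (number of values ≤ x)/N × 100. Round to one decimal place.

88.9

N = 9.
Strictly below 557: 7. Equal to 557: 1.
PR = 8/9 × 100 = 88.9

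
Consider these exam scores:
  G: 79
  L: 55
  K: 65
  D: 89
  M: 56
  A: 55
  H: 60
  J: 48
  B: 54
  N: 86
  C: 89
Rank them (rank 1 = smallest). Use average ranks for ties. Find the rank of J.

1

Sorted (ascending): 48, 54, 55, 55, 56, 60, 65, 79, 86, 89, 89
The 2 values of 55 occupy positions 3–4 → average rank (3+4)/2 = 3.5.
The 2 values of 89 occupy positions 10–11 → average rank (10+11)/2 = 10.5.
J has value 48 → rank 1.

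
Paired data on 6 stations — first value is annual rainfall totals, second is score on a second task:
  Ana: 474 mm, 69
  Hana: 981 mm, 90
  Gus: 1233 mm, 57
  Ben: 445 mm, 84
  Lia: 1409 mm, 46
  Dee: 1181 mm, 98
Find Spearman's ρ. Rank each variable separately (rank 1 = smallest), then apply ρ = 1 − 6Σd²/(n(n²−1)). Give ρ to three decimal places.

-0.486

Ranks of variable 1: 2, 3, 5, 1, 6, 4
Ranks of variable 2: 3, 5, 2, 4, 1, 6
d = r₁ − r₂: -1, -2, 3, -3, 5, -2
d²: 1, 4, 9, 9, 25, 4; Σd² = 52
ρ = 1 − 6·52/(6·35) = 1 − 312/210 = -0.486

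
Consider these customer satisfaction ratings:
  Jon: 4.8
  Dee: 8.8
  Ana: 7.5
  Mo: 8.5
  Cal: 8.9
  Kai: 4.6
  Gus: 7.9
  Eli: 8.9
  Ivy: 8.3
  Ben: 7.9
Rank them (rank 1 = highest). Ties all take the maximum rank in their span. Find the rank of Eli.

2

Sorted (descending): 8.9, 8.9, 8.8, 8.5, 8.3, 7.9, 7.9, 7.5, 4.8, 4.6
The 2 values of 8.9 occupy positions 1–2 → each gets rank 2.
The 2 values of 7.9 occupy positions 6–7 → each gets rank 7.
Eli has value 8.9 → rank 2.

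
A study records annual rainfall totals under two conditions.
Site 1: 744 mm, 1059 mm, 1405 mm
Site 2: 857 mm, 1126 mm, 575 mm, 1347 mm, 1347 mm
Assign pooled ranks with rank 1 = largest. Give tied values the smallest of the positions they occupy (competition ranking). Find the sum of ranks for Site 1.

Sorted (descending): 1405, 1347, 1347, 1126, 1059, 857, 744, 575
The 2 values of 1347 occupy positions 2–3 → each gets rank 2.
Site 1 values → pooled ranks: 744→7, 1059→5, 1405→1
Rank sum = 7 + 5 + 1 = 13

13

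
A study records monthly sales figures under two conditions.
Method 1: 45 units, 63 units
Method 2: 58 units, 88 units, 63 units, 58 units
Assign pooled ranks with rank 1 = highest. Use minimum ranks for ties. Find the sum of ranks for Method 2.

11

Sorted (descending): 88, 63, 63, 58, 58, 45
The 2 values of 63 occupy positions 2–3 → each gets rank 2.
The 2 values of 58 occupy positions 4–5 → each gets rank 4.
Method 2 values → pooled ranks: 58→4, 88→1, 63→2, 58→4
Rank sum = 4 + 1 + 2 + 4 = 11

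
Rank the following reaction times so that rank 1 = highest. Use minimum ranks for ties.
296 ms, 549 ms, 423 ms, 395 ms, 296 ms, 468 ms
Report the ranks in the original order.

Sorted (descending): 549, 468, 423, 395, 296, 296
The 2 values of 296 occupy positions 5–6 → each gets rank 5.

5, 1, 3, 4, 5, 2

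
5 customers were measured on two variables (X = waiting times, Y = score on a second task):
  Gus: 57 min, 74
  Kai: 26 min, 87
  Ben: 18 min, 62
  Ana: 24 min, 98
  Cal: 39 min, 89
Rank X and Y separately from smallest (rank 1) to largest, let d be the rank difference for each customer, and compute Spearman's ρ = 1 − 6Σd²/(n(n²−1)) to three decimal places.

Ranks of variable 1: 5, 3, 1, 2, 4
Ranks of variable 2: 2, 3, 1, 5, 4
d = r₁ − r₂: 3, 0, 0, -3, 0
d²: 9, 0, 0, 9, 0; Σd² = 18
ρ = 1 − 6·18/(5·24) = 1 − 108/120 = 0.100

0.100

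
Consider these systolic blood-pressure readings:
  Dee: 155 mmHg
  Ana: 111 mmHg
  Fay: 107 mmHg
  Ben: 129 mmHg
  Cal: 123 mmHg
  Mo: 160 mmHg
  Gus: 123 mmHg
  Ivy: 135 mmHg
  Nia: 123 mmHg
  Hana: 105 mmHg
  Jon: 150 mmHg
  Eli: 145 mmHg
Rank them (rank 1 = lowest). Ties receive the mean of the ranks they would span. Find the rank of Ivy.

Sorted (ascending): 105, 107, 111, 123, 123, 123, 129, 135, 145, 150, 155, 160
The 3 values of 123 occupy positions 4–6 → average rank 5.
Ivy has value 135 mmHg → rank 8.

8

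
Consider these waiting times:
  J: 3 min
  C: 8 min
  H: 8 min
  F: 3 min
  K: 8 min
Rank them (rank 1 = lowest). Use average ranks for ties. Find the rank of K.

Sorted (ascending): 3, 3, 8, 8, 8
The 2 values of 3 occupy positions 1–2 → average rank (1+2)/2 = 1.5.
The 3 values of 8 occupy positions 3–5 → average rank 4.
K has value 8 min → rank 4.

4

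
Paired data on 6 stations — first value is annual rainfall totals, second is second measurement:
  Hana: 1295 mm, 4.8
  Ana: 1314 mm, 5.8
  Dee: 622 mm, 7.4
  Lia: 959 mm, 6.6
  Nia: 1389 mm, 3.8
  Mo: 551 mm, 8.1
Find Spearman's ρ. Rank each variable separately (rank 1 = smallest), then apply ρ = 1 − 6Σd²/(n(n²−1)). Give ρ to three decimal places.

Ranks of variable 1: 4, 5, 2, 3, 6, 1
Ranks of variable 2: 2, 3, 5, 4, 1, 6
d = r₁ − r₂: 2, 2, -3, -1, 5, -5
d²: 4, 4, 9, 1, 25, 25; Σd² = 68
ρ = 1 − 6·68/(6·35) = 1 − 408/210 = -0.943

-0.943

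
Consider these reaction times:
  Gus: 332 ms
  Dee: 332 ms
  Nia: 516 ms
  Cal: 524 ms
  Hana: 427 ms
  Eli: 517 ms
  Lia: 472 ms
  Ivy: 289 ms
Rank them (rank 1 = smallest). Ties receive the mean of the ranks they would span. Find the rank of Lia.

Sorted (ascending): 289, 332, 332, 427, 472, 516, 517, 524
The 2 values of 332 occupy positions 2–3 → average rank (2+3)/2 = 2.5.
Lia has value 472 ms → rank 5.

5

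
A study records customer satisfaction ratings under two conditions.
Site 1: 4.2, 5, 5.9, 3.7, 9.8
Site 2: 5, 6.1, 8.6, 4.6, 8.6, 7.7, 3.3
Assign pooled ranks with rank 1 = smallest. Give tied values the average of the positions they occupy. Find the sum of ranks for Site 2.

48.5

Sorted (ascending): 3.3, 3.7, 4.2, 4.6, 5, 5, 5.9, 6.1, 7.7, 8.6, 8.6, 9.8
The 2 values of 5 occupy positions 5–6 → average rank (5+6)/2 = 5.5.
The 2 values of 8.6 occupy positions 10–11 → average rank (10+11)/2 = 10.5.
Site 2 values → pooled ranks: 5→5.5, 6.1→8, 8.6→10.5, 4.6→4, 8.6→10.5, 7.7→9, 3.3→1
Rank sum = 5.5 + 8 + 10.5 + 4 + 10.5 + 9 + 1 = 48.5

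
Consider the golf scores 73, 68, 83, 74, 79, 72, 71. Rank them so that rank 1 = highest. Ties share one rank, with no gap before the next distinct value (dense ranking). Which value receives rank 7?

Sorted (descending): 83, 79, 74, 73, 72, 71, 68
No ties — each value takes its position as its rank.
Rank 7 → value 68.

68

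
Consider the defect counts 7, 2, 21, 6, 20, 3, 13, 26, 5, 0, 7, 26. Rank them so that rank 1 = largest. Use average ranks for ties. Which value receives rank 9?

5

Sorted (descending): 26, 26, 21, 20, 13, 7, 7, 6, 5, 3, 2, 0
The 2 values of 26 occupy positions 1–2 → average rank (1+2)/2 = 1.5.
The 2 values of 7 occupy positions 6–7 → average rank (6+7)/2 = 6.5.
Rank 9 → value 5.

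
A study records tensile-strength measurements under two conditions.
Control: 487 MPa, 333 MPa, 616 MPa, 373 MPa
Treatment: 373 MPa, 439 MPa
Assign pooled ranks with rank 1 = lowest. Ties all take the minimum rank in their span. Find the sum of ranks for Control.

Sorted (ascending): 333, 373, 373, 439, 487, 616
The 2 values of 373 occupy positions 2–3 → each gets rank 2.
Control values → pooled ranks: 487→5, 333→1, 616→6, 373→2
Rank sum = 5 + 1 + 6 + 2 = 14

14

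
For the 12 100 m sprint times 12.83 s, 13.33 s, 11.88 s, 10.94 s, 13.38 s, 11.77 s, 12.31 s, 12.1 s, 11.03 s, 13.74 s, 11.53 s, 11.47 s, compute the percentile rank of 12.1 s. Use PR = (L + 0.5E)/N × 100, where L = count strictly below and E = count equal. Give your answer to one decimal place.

54.2

N = 12.
Strictly below 12.1: 6. Equal to 12.1: 1.
PR = (6 + 0.5·1)/12 × 100 = 54.2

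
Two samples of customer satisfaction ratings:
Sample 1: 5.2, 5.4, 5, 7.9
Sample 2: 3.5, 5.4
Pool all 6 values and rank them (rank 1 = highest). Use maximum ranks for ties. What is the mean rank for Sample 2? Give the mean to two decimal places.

Sorted (descending): 7.9, 5.4, 5.4, 5.2, 5, 3.5
The 2 values of 5.4 occupy positions 2–3 → each gets rank 3.
Sample 2 values → pooled ranks: 3.5→6, 5.4→3
Mean rank = (6 + 3) / 2 = 4.50

4.50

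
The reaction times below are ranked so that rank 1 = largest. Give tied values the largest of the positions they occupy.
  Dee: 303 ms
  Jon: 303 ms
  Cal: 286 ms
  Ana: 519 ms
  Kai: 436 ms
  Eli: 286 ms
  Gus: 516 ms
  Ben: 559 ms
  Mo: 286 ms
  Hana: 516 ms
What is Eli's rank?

Sorted (descending): 559, 519, 516, 516, 436, 303, 303, 286, 286, 286
The 2 values of 516 occupy positions 3–4 → each gets rank 4.
The 2 values of 303 occupy positions 6–7 → each gets rank 7.
The 3 values of 286 occupy positions 8–10 → each gets rank 10.
Eli has value 286 ms → rank 10.

10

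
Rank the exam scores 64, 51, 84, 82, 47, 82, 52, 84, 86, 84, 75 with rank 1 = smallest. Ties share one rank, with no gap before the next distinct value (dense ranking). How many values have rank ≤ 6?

7

Sorted (ascending): 47, 51, 52, 64, 75, 82, 82, 84, 84, 84, 86
The 2 values of 82 share dense rank 6.
The 3 values of 84 share dense rank 7.
Remaining distinct values take the next consecutive integers.
Ranks ≤ 6: {1, 2, 3, 4, 5, 6, 6} → 7 values.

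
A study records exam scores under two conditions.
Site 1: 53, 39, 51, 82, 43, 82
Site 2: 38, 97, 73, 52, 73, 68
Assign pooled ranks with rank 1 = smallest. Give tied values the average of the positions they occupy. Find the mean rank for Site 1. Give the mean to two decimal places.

Sorted (ascending): 38, 39, 43, 51, 52, 53, 68, 73, 73, 82, 82, 97
The 2 values of 73 occupy positions 8–9 → average rank (8+9)/2 = 8.5.
The 2 values of 82 occupy positions 10–11 → average rank (10+11)/2 = 10.5.
Site 1 values → pooled ranks: 53→6, 39→2, 51→4, 82→10.5, 43→3, 82→10.5
Mean rank = (6 + 2 + 4 + 10.5 + 3 + 10.5) / 6 = 6.00

6.00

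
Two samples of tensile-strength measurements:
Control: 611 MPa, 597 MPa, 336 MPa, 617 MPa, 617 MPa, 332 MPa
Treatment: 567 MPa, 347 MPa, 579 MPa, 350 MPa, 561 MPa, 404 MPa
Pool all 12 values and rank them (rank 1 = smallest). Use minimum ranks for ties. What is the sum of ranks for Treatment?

Sorted (ascending): 332, 336, 347, 350, 404, 561, 567, 579, 597, 611, 617, 617
The 2 values of 617 occupy positions 11–12 → each gets rank 11.
Treatment values → pooled ranks: 567→7, 347→3, 579→8, 350→4, 561→6, 404→5
Rank sum = 7 + 3 + 8 + 4 + 6 + 5 = 33

33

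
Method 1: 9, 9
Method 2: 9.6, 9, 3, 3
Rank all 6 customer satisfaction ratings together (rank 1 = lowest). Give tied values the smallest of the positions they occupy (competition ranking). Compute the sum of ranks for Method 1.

Sorted (ascending): 3, 3, 9, 9, 9, 9.6
The 2 values of 3 occupy positions 1–2 → each gets rank 1.
The 3 values of 9 occupy positions 3–5 → each gets rank 3.
Method 1 values → pooled ranks: 9→3, 9→3
Rank sum = 3 + 3 = 6

6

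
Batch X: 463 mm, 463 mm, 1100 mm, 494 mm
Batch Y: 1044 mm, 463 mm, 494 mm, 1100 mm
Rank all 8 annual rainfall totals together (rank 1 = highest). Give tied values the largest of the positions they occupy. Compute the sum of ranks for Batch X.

23

Sorted (descending): 1100, 1100, 1044, 494, 494, 463, 463, 463
The 2 values of 1100 occupy positions 1–2 → each gets rank 2.
The 2 values of 494 occupy positions 4–5 → each gets rank 5.
The 3 values of 463 occupy positions 6–8 → each gets rank 8.
Batch X values → pooled ranks: 463→8, 463→8, 1100→2, 494→5
Rank sum = 8 + 8 + 2 + 5 = 23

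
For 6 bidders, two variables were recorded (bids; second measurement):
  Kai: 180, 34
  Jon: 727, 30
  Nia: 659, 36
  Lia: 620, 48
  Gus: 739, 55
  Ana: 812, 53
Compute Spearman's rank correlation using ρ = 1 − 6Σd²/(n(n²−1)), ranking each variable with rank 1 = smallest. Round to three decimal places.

0.543

Ranks of variable 1: 1, 4, 3, 2, 5, 6
Ranks of variable 2: 2, 1, 3, 4, 6, 5
d = r₁ − r₂: -1, 3, 0, -2, -1, 1
d²: 1, 9, 0, 4, 1, 1; Σd² = 16
ρ = 1 − 6·16/(6·35) = 1 − 96/210 = 0.543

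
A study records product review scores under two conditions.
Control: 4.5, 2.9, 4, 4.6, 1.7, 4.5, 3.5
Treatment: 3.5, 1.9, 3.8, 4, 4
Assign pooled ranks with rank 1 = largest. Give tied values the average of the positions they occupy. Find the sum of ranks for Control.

Sorted (descending): 4.6, 4.5, 4.5, 4, 4, 4, 3.8, 3.5, 3.5, 2.9, 1.9, 1.7
The 2 values of 4.5 occupy positions 2–3 → average rank (2+3)/2 = 2.5.
The 3 values of 4 occupy positions 4–6 → average rank 5.
The 2 values of 3.5 occupy positions 8–9 → average rank (8+9)/2 = 8.5.
Control values → pooled ranks: 4.5→2.5, 2.9→10, 4→5, 4.6→1, 1.7→12, 4.5→2.5, 3.5→8.5
Rank sum = 2.5 + 10 + 5 + 1 + 12 + 2.5 + 8.5 = 41.5

41.5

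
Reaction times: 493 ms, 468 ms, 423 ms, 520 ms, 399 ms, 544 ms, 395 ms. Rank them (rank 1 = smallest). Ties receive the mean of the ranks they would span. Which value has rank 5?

Sorted (ascending): 395, 399, 423, 468, 493, 520, 544
No ties — each value takes its position as its rank.
Rank 5 → value 493.

493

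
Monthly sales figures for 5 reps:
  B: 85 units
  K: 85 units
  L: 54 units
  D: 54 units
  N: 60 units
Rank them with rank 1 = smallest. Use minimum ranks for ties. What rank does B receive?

Sorted (ascending): 54, 54, 60, 85, 85
The 2 values of 54 occupy positions 1–2 → each gets rank 1.
The 2 values of 85 occupy positions 4–5 → each gets rank 4.
B has value 85 units → rank 4.

4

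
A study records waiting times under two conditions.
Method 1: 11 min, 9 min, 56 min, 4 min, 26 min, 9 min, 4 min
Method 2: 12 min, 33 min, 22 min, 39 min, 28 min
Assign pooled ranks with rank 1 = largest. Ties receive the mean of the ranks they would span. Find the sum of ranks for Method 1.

Sorted (descending): 56, 39, 33, 28, 26, 22, 12, 11, 9, 9, 4, 4
The 2 values of 9 occupy positions 9–10 → average rank (9+10)/2 = 9.5.
The 2 values of 4 occupy positions 11–12 → average rank (11+12)/2 = 11.5.
Method 1 values → pooled ranks: 11→8, 9→9.5, 56→1, 4→11.5, 26→5, 9→9.5, 4→11.5
Rank sum = 8 + 9.5 + 1 + 11.5 + 5 + 9.5 + 11.5 = 56

56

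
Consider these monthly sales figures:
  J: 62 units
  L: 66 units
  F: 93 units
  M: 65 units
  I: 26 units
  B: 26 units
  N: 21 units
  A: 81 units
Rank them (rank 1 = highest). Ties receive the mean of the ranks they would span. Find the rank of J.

Sorted (descending): 93, 81, 66, 65, 62, 26, 26, 21
The 2 values of 26 occupy positions 6–7 → average rank (6+7)/2 = 6.5.
J has value 62 units → rank 5.

5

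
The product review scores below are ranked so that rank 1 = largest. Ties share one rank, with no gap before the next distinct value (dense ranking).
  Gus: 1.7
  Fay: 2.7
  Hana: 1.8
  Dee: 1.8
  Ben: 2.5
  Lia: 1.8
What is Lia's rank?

Sorted (descending): 2.7, 2.5, 1.8, 1.8, 1.8, 1.7
The 3 values of 1.8 share dense rank 3.
Remaining distinct values take the next consecutive integers.
Lia has value 1.8 → rank 3.

3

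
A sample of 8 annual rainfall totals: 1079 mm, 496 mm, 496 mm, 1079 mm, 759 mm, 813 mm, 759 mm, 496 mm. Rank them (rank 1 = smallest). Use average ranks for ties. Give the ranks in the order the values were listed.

7.5, 2, 2, 7.5, 4.5, 6, 4.5, 2

Sorted (ascending): 496, 496, 496, 759, 759, 813, 1079, 1079
The 3 values of 496 occupy positions 1–3 → average rank 2.
The 2 values of 759 occupy positions 4–5 → average rank (4+5)/2 = 4.5.
The 2 values of 1079 occupy positions 7–8 → average rank (7+8)/2 = 7.5.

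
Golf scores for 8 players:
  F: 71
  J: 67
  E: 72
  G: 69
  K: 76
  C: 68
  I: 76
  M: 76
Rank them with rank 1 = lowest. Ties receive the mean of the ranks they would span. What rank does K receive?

7

Sorted (ascending): 67, 68, 69, 71, 72, 76, 76, 76
The 3 values of 76 occupy positions 6–8 → average rank 7.
K has value 76 → rank 7.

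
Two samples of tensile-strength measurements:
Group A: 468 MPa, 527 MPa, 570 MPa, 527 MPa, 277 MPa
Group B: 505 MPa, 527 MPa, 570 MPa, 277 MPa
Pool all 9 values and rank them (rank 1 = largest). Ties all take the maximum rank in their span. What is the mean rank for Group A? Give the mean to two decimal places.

5.60

Sorted (descending): 570, 570, 527, 527, 527, 505, 468, 277, 277
The 2 values of 570 occupy positions 1–2 → each gets rank 2.
The 3 values of 527 occupy positions 3–5 → each gets rank 5.
The 2 values of 277 occupy positions 8–9 → each gets rank 9.
Group A values → pooled ranks: 468→7, 527→5, 570→2, 527→5, 277→9
Mean rank = (7 + 5 + 2 + 5 + 9) / 5 = 5.60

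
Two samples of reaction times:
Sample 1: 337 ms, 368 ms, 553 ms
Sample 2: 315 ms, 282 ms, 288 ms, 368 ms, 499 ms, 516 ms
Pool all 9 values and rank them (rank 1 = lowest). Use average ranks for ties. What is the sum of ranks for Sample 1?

18.5

Sorted (ascending): 282, 288, 315, 337, 368, 368, 499, 516, 553
The 2 values of 368 occupy positions 5–6 → average rank (5+6)/2 = 5.5.
Sample 1 values → pooled ranks: 337→4, 368→5.5, 553→9
Rank sum = 4 + 5.5 + 9 = 18.5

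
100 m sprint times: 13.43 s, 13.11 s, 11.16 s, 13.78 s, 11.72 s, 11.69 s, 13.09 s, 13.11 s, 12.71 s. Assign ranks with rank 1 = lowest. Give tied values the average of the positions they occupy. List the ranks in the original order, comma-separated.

8, 6.5, 1, 9, 3, 2, 5, 6.5, 4

Sorted (ascending): 11.16, 11.69, 11.72, 12.71, 13.09, 13.11, 13.11, 13.43, 13.78
The 2 values of 13.11 occupy positions 6–7 → average rank (6+7)/2 = 6.5.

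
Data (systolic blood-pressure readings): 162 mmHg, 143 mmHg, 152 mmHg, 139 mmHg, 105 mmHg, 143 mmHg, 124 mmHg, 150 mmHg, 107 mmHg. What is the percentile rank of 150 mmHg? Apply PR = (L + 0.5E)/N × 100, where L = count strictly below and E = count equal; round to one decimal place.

N = 9.
Strictly below 150: 6. Equal to 150: 1.
PR = (6 + 0.5·1)/9 × 100 = 72.2

72.2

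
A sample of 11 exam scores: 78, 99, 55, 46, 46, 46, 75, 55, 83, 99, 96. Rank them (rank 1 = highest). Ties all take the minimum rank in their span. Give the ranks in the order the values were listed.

Sorted (descending): 99, 99, 96, 83, 78, 75, 55, 55, 46, 46, 46
The 2 values of 99 occupy positions 1–2 → each gets rank 1.
The 2 values of 55 occupy positions 7–8 → each gets rank 7.
The 3 values of 46 occupy positions 9–11 → each gets rank 9.

5, 1, 7, 9, 9, 9, 6, 7, 4, 1, 3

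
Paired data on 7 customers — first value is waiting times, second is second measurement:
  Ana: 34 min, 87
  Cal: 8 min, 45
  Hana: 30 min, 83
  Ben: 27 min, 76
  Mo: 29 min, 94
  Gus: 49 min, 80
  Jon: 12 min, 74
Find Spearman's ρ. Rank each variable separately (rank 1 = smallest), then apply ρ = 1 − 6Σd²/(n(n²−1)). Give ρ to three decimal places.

Ranks of variable 1: 6, 1, 5, 3, 4, 7, 2
Ranks of variable 2: 6, 1, 5, 3, 7, 4, 2
d = r₁ − r₂: 0, 0, 0, 0, -3, 3, 0
d²: 0, 0, 0, 0, 9, 9, 0; Σd² = 18
ρ = 1 − 6·18/(7·48) = 1 − 108/336 = 0.679

0.679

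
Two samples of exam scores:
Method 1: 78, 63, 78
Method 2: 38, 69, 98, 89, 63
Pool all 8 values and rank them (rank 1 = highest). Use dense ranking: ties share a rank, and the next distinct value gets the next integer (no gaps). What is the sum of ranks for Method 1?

11

Sorted (descending): 98, 89, 78, 78, 69, 63, 63, 38
The 2 values of 78 share dense rank 3.
The 2 values of 63 share dense rank 5.
Remaining distinct values take the next consecutive integers.
Method 1 values → pooled ranks: 78→3, 63→5, 78→3
Rank sum = 3 + 5 + 3 = 11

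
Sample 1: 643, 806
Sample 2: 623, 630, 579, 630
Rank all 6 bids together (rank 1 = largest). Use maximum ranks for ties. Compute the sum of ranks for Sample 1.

Sorted (descending): 806, 643, 630, 630, 623, 579
The 2 values of 630 occupy positions 3–4 → each gets rank 4.
Sample 1 values → pooled ranks: 643→2, 806→1
Rank sum = 2 + 1 = 3

3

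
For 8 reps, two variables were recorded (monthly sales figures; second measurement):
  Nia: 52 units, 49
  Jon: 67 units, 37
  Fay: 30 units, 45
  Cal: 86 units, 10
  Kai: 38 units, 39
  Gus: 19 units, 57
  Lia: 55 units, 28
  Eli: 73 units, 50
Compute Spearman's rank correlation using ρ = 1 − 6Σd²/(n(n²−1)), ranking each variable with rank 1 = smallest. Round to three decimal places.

-0.548

Ranks of variable 1: 4, 6, 2, 8, 3, 1, 5, 7
Ranks of variable 2: 6, 3, 5, 1, 4, 8, 2, 7
d = r₁ − r₂: -2, 3, -3, 7, -1, -7, 3, 0
d²: 4, 9, 9, 49, 1, 49, 9, 0; Σd² = 130
ρ = 1 − 6·130/(8·63) = 1 − 780/504 = -0.548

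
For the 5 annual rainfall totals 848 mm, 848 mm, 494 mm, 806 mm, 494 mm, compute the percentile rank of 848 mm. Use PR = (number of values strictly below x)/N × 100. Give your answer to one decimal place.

N = 5.
Strictly below 848: 3. Equal to 848: 2.
PR = 3/5 × 100 = 60.0

60.0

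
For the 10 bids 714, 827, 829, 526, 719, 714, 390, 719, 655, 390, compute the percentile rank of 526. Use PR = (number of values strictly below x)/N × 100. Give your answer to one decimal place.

20.0

N = 10.
Strictly below 526: 2. Equal to 526: 1.
PR = 2/10 × 100 = 20.0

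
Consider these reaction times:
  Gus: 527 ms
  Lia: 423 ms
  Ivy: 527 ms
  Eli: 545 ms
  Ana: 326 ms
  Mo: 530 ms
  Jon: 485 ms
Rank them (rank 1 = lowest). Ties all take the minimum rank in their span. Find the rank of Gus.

Sorted (ascending): 326, 423, 485, 527, 527, 530, 545
The 2 values of 527 occupy positions 4–5 → each gets rank 4.
Gus has value 527 ms → rank 4.

4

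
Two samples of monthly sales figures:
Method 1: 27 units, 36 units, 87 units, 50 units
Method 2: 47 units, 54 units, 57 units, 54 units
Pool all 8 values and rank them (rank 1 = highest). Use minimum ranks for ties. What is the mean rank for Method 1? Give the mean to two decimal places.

5.25

Sorted (descending): 87, 57, 54, 54, 50, 47, 36, 27
The 2 values of 54 occupy positions 3–4 → each gets rank 3.
Method 1 values → pooled ranks: 27→8, 36→7, 87→1, 50→5
Mean rank = (8 + 7 + 1 + 5) / 4 = 5.25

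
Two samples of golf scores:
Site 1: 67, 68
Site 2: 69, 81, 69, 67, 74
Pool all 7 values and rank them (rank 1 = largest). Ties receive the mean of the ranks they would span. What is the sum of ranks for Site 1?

Sorted (descending): 81, 74, 69, 69, 68, 67, 67
The 2 values of 69 occupy positions 3–4 → average rank (3+4)/2 = 3.5.
The 2 values of 67 occupy positions 6–7 → average rank (6+7)/2 = 6.5.
Site 1 values → pooled ranks: 67→6.5, 68→5
Rank sum = 6.5 + 5 = 11.5

11.5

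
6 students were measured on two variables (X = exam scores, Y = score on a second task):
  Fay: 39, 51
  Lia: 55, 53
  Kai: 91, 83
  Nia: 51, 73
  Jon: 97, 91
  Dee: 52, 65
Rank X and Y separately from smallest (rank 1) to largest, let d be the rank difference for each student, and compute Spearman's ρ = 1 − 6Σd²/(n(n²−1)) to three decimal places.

0.771

Ranks of variable 1: 1, 4, 5, 2, 6, 3
Ranks of variable 2: 1, 2, 5, 4, 6, 3
d = r₁ − r₂: 0, 2, 0, -2, 0, 0
d²: 0, 4, 0, 4, 0, 0; Σd² = 8
ρ = 1 − 6·8/(6·35) = 1 − 48/210 = 0.771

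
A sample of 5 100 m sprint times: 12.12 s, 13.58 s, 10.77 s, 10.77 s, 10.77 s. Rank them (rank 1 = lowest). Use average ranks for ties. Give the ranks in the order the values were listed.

Sorted (ascending): 10.77, 10.77, 10.77, 12.12, 13.58
The 3 values of 10.77 occupy positions 1–3 → average rank 2.

4, 5, 2, 2, 2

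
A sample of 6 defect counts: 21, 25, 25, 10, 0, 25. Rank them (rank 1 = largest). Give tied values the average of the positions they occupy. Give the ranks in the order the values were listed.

Sorted (descending): 25, 25, 25, 21, 10, 0
The 3 values of 25 occupy positions 1–3 → average rank 2.

4, 2, 2, 5, 6, 2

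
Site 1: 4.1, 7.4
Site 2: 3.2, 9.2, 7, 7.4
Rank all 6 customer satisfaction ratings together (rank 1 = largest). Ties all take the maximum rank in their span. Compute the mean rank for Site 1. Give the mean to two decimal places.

4.00

Sorted (descending): 9.2, 7.4, 7.4, 7, 4.1, 3.2
The 2 values of 7.4 occupy positions 2–3 → each gets rank 3.
Site 1 values → pooled ranks: 4.1→5, 7.4→3
Mean rank = (5 + 3) / 2 = 4.00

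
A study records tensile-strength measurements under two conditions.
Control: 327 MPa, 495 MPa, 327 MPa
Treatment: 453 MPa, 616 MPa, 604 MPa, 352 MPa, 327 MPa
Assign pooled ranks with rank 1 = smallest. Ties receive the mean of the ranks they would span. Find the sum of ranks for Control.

10

Sorted (ascending): 327, 327, 327, 352, 453, 495, 604, 616
The 3 values of 327 occupy positions 1–3 → average rank 2.
Control values → pooled ranks: 327→2, 495→6, 327→2
Rank sum = 2 + 6 + 2 = 10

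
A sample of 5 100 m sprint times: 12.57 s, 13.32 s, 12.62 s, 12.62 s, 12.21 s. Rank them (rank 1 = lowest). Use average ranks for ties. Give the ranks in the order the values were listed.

Sorted (ascending): 12.21, 12.57, 12.62, 12.62, 13.32
The 2 values of 12.62 occupy positions 3–4 → average rank (3+4)/2 = 3.5.

2, 5, 3.5, 3.5, 1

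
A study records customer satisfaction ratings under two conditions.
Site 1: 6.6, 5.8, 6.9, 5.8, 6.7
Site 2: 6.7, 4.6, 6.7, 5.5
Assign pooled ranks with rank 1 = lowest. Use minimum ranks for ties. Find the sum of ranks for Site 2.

Sorted (ascending): 4.6, 5.5, 5.8, 5.8, 6.6, 6.7, 6.7, 6.7, 6.9
The 2 values of 5.8 occupy positions 3–4 → each gets rank 3.
The 3 values of 6.7 occupy positions 6–8 → each gets rank 6.
Site 2 values → pooled ranks: 6.7→6, 4.6→1, 6.7→6, 5.5→2
Rank sum = 6 + 1 + 6 + 2 = 15

15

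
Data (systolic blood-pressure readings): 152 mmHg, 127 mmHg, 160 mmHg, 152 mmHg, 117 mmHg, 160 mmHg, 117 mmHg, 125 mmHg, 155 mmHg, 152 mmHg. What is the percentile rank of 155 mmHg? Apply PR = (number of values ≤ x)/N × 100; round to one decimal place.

N = 10.
Strictly below 155: 7. Equal to 155: 1.
PR = 8/10 × 100 = 80.0

80.0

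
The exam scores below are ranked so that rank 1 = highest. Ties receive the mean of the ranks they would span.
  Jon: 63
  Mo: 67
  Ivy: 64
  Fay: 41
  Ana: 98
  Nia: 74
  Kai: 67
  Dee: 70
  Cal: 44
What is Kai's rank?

Sorted (descending): 98, 74, 70, 67, 67, 64, 63, 44, 41
The 2 values of 67 occupy positions 4–5 → average rank (4+5)/2 = 4.5.
Kai has value 67 → rank 4.5.

4.5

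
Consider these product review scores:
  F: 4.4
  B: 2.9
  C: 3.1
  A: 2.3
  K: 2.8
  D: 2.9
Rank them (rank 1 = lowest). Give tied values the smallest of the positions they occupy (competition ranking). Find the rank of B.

Sorted (ascending): 2.3, 2.8, 2.9, 2.9, 3.1, 4.4
The 2 values of 2.9 occupy positions 3–4 → each gets rank 3.
B has value 2.9 → rank 3.

3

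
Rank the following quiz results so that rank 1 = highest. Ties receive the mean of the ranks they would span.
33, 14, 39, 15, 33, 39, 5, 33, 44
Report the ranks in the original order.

Sorted (descending): 44, 39, 39, 33, 33, 33, 15, 14, 5
The 2 values of 39 occupy positions 2–3 → average rank (2+3)/2 = 2.5.
The 3 values of 33 occupy positions 4–6 → average rank 5.

5, 8, 2.5, 7, 5, 2.5, 9, 5, 1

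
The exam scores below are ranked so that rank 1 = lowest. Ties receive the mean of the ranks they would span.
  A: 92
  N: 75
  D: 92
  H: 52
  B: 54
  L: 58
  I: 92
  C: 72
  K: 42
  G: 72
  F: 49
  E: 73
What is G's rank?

6.5

Sorted (ascending): 42, 49, 52, 54, 58, 72, 72, 73, 75, 92, 92, 92
The 2 values of 72 occupy positions 6–7 → average rank (6+7)/2 = 6.5.
The 3 values of 92 occupy positions 10–12 → average rank 11.
G has value 72 → rank 6.5.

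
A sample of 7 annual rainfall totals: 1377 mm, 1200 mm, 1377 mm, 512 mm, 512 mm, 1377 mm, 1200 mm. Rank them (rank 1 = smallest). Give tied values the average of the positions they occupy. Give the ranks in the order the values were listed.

Sorted (ascending): 512, 512, 1200, 1200, 1377, 1377, 1377
The 2 values of 512 occupy positions 1–2 → average rank (1+2)/2 = 1.5.
The 2 values of 1200 occupy positions 3–4 → average rank (3+4)/2 = 3.5.
The 3 values of 1377 occupy positions 5–7 → average rank 6.

6, 3.5, 6, 1.5, 1.5, 6, 3.5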